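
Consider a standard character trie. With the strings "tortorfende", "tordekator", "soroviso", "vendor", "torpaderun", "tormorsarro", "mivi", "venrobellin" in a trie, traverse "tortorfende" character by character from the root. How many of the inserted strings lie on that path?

Traverse "tortorfende" character by character; count nodes along the way that are marked as word ends.
Prefixes of the query that are stored words: "tortorfende"
Count: 1

1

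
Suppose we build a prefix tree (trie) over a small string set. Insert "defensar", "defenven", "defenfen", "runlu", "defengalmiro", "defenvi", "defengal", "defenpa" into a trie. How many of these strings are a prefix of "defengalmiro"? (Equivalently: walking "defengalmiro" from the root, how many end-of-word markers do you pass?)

2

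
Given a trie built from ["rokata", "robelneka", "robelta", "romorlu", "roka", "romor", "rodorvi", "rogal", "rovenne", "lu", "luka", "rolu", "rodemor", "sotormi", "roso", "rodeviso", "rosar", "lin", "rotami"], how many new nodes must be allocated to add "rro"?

2

The longest prefix of "rro" already in the trie is "r" (length 1).
Each of the 2 remaining characters creates one node.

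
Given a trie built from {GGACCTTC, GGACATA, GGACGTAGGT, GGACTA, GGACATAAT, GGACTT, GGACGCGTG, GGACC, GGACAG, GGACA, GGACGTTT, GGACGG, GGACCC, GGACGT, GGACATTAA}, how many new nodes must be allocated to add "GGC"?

1

The longest prefix of "GGC" already in the trie is "GG" (length 2).
Each of the 1 remaining characters creates one node.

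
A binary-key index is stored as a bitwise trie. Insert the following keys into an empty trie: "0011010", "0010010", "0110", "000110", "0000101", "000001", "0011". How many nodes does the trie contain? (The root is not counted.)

24

Trace insertions, counting only characters that open a new branch:
  "0011010" → 7 new (0, 0, 1, 1, 0, 1, 0)
  "0010010" → prefix "001" already present; 4 new (0, 0, 1, 0)
  "0110" → prefix "0" already present; 3 new (1, 1, 0)
  "000110" → prefix "00" already present; 4 new (0, 1, 1, 0)
  "0000101" → prefix "000" already present; 4 new (0, 1, 0, 1)
  "000001" → prefix "0000" already present; 2 new (0, 1)
  "0011" → prefix "0011" already present; 0 new (none)
Total nodes = 7 + 4 + 3 + 4 + 4 + 2 + 0 = 24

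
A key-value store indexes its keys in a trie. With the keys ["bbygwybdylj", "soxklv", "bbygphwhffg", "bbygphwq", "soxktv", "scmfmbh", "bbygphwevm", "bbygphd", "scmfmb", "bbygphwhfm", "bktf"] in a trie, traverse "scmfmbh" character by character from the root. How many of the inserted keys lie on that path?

Walk "scmfmbh" from the root; an end-of-word marker is hit whenever a stored word is a prefix of "scmfmbh".
Prefixes of the query that are stored words: "scmfmb", "scmfmbh"
Count: 2

2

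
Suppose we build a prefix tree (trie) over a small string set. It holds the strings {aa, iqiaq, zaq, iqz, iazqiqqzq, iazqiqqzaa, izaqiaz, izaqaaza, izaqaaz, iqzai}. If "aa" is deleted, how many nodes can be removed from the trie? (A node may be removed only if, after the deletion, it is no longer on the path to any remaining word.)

After clearing the end-marker at "aa", prune upward until reaching a node still needed by another word.
No other word shares any prefix with "aa", so all 2 of its nodes go.
Nodes removed: 2

2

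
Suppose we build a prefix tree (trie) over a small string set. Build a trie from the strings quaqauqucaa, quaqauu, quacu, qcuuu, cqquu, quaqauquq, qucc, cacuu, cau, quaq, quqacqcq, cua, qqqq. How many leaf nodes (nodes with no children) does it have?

12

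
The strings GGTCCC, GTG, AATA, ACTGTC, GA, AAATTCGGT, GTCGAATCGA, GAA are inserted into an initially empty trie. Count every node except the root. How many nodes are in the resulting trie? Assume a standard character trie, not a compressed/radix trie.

34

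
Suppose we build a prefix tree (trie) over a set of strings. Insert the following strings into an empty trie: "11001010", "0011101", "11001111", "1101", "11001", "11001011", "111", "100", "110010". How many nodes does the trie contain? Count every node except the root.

For each word, the new-node count is its length minus the longest prefix already in the trie:
  "11001010" → 8 new (1, 1, 0, 0, 1, 0, 1, 0)
  "0011101" → 7 new (0, 0, 1, 1, 1, 0, 1)
  "11001111" → prefix "11001" already present; 3 new (1, 1, 1)
  "1101" → prefix "110" already present; 1 new (1)
  "11001" → prefix "11001" already present; 0 new (none)
  "11001011" → prefix "1100101" already present; 1 new (1)
  "111" → prefix "11" already present; 1 new (1)
  "100" → prefix "1" already present; 2 new (0, 0)
  "110010" → prefix "110010" already present; 0 new (none)
Total nodes = 8 + 7 + 3 + 1 + 0 + 1 + 1 + 2 + 0 = 23

23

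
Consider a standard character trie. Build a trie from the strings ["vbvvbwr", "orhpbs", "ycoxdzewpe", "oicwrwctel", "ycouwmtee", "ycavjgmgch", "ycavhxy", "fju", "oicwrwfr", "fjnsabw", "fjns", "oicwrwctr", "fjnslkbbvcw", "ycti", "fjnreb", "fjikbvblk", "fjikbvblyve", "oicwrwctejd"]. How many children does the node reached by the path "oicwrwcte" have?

2

Follow the path "oicwrwcte" to its node, then look at its outgoing edges.
Characters that immediately follow "oicwrwcte" among the stored strings: {j, l}.
That node has 2 child edges.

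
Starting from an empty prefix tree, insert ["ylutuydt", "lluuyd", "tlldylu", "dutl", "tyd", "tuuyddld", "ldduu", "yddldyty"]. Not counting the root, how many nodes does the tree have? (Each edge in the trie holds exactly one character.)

45

Insert word by word; a character creates a node only if that edge doesn't already exist:
  "ylutuydt" → 8 new (y, l, u, t, u, y, d, t)
  "lluuyd" → 6 new (l, l, u, u, y, d)
  "tlldylu" → 7 new (t, l, l, d, y, l, u)
  "dutl" → 4 new (d, u, t, l)
  "tyd" → prefix "t" already present; 2 new (y, d)
  "tuuyddld" → prefix "t" already present; 7 new (u, u, y, d, d, l, d)
  "ldduu" → prefix "l" already present; 4 new (d, d, u, u)
  "yddldyty" → prefix "y" already present; 7 new (d, d, l, d, y, t, y)
Total nodes = 8 + 6 + 7 + 4 + 2 + 7 + 4 + 7 = 45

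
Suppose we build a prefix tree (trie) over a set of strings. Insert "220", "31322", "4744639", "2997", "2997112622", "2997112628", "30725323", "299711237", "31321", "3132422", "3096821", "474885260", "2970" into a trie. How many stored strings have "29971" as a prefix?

Walk to "29971"; the words in its subtree are exactly those with that prefix.
Words under "29971": 299711237, 2997112622, 2997112628
Count: 3

3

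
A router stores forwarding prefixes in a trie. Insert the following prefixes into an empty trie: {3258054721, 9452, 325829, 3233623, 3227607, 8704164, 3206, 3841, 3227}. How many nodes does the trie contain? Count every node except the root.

Insert word by word; a character creates a node only if that edge doesn't already exist:
  "3258054721" → 10 new (3, 2, 5, 8, 0, 5, 4, 7, 2, 1)
  "9452" → 4 new (9, 4, 5, 2)
  "325829" → prefix "3258" already present; 2 new (2, 9)
  "3233623" → prefix "32" already present; 5 new (3, 3, 6, 2, 3)
  "3227607" → prefix "32" already present; 5 new (2, 7, 6, 0, 7)
  "8704164" → 7 new (8, 7, 0, 4, 1, 6, 4)
  "3206" → prefix "32" already present; 2 new (0, 6)
  "3841" → prefix "3" already present; 3 new (8, 4, 1)
  "3227" → prefix "3227" already present; 0 new (none)
Total nodes = 10 + 4 + 2 + 5 + 5 + 7 + 2 + 3 + 0 = 38

38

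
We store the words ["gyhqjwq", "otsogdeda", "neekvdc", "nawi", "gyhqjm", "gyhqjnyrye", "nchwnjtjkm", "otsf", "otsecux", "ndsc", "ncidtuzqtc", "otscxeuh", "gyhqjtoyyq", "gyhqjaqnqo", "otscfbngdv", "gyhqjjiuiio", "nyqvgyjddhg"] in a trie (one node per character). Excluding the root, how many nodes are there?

94

Insert word by word; a character creates a node only if that edge doesn't already exist:
  "gyhqjwq" → 7 new (g, y, h, q, j, w, q)
  "otsogdeda" → 9 new (o, t, s, o, g, d, e, d, a)
  "neekvdc" → 7 new (n, e, e, k, v, d, c)
  "nawi" → prefix "n" already present; 3 new (a, w, i)
  "gyhqjm" → prefix "gyhqj" already present; 1 new (m)
  "gyhqjnyrye" → prefix "gyhqj" already present; 5 new (n, y, r, y, e)
  "nchwnjtjkm" → prefix "n" already present; 9 new (c, h, w, n, j, t, j, k, m)
  "otsf" → prefix "ots" already present; 1 new (f)
  "otsecux" → prefix "ots" already present; 4 new (e, c, u, x)
  "ndsc" → prefix "n" already present; 3 new (d, s, c)
  "ncidtuzqtc" → prefix "nc" already present; 8 new (i, d, t, u, z, q, t, c)
  "otscxeuh" → prefix "ots" already present; 5 new (c, x, e, u, h)
  "gyhqjtoyyq" → prefix "gyhqj" already present; 5 new (t, o, y, y, q)
  "gyhqjaqnqo" → prefix "gyhqj" already present; 5 new (a, q, n, q, o)
  "otscfbngdv" → prefix "otsc" already present; 6 new (f, b, n, g, d, v)
  "gyhqjjiuiio" → prefix "gyhqj" already present; 6 new (j, i, u, i, i, o)
  "nyqvgyjddhg" → prefix "n" already present; 10 new (y, q, v, g, y, j, d, d, h, g)
Total nodes = 7 + 9 + 7 + 3 + 1 + 5 + 9 + 1 + 4 + 3 + 8 + 5 + 5 + 5 + 6 + 6 + 10 = 94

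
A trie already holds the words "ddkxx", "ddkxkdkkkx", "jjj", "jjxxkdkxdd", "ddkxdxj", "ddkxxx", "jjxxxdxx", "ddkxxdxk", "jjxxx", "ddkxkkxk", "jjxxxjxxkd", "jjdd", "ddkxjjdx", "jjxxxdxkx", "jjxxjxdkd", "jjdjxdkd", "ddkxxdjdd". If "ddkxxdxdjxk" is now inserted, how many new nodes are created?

4

"ddkxxdx" is already a path in the trie; the remaining "djxk" must be added.
Each of the 4 remaining characters creates one node.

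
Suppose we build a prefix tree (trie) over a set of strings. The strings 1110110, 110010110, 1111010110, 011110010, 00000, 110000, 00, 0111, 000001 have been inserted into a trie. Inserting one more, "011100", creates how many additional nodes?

2

Walking "011100" from the root, the first 4 characters ("0111") follow existing edges; "0" is the first miss.
So 6 − 4 = 2 new nodes.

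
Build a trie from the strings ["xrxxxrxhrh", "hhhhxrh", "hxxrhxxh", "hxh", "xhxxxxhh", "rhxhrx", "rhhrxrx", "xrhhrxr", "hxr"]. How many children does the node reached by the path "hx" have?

3

Walk "hx" from the root, arriving at one node.
Characters that immediately follow "hx" among the stored strings: {h, r, x}.
That node has 3 child edges.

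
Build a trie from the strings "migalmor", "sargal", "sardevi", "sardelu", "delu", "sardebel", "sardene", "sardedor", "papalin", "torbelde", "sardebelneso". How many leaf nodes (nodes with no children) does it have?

10

Leaves are exactly the stored words that no other stored word extends.
Those words: "delu", "migalmor", "papalin", "sardebelneso", "sardedor", "sardelu", "sardene", "sardevi", "sargal", "torbelde"
Leaf count: 10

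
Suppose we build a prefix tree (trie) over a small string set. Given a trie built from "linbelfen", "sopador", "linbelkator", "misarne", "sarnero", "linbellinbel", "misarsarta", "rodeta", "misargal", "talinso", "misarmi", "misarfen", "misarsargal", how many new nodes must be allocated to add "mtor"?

3

"m" is already a path in the trie; the remaining "tor" must be added.
So 4 − 1 = 3 new nodes.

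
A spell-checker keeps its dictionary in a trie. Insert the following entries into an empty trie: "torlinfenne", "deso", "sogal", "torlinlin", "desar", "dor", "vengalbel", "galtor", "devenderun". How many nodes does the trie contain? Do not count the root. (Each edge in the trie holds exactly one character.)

Trace insertions, counting only characters that open a new branch:
  "torlinfenne" → 11 new (t, o, r, l, i, n, f, e, n, n, e)
  "deso" → 4 new (d, e, s, o)
  "sogal" → 5 new (s, o, g, a, l)
  "torlinlin" → prefix "torlin" already present; 3 new (l, i, n)
  "desar" → prefix "des" already present; 2 new (a, r)
  "dor" → prefix "d" already present; 2 new (o, r)
  "vengalbel" → 9 new (v, e, n, g, a, l, b, e, l)
  "galtor" → 6 new (g, a, l, t, o, r)
  "devenderun" → prefix "de" already present; 8 new (v, e, n, d, e, r, u, n)
Total nodes = 11 + 4 + 5 + 3 + 2 + 2 + 9 + 6 + 8 = 50

50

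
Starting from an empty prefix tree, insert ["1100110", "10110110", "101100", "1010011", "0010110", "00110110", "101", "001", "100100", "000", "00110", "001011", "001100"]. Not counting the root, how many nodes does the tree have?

For each word, the new-node count is its length minus the longest prefix already in the trie:
  "1100110" → 7 new (1, 1, 0, 0, 1, 1, 0)
  "10110110" → prefix "1" already present; 7 new (0, 1, 1, 0, 1, 1, 0)
  "101100" → prefix "10110" already present; 1 new (0)
  "1010011" → prefix "101" already present; 4 new (0, 0, 1, 1)
  "0010110" → 7 new (0, 0, 1, 0, 1, 1, 0)
  "00110110" → prefix "001" already present; 5 new (1, 0, 1, 1, 0)
  "101" → prefix "101" already present; 0 new (none)
  "001" → prefix "001" already present; 0 new (none)
  "100100" → prefix "10" already present; 4 new (0, 1, 0, 0)
  "000" → prefix "00" already present; 1 new (0)
  "00110" → prefix "00110" already present; 0 new (none)
  "001011" → prefix "001011" already present; 0 new (none)
  "001100" → prefix "00110" already present; 1 new (0)
Total nodes = 7 + 7 + 1 + 4 + 7 + 5 + 0 + 0 + 4 + 1 + 0 + 0 + 1 = 37

37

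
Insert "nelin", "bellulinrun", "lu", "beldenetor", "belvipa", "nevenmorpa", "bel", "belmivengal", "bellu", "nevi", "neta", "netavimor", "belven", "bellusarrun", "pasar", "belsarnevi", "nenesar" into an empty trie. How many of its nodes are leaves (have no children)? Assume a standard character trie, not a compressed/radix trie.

Leaves are exactly the stored words that no other stored word extends.
Those words: "beldenetor", "bellulinrun", "bellusarrun", "belmivengal", "belsarnevi", "belven", "belvipa", "lu", "nelin", "nenesar", "netavimor", "nevenmorpa", "nevi", "pasar"
Leaf count: 14

14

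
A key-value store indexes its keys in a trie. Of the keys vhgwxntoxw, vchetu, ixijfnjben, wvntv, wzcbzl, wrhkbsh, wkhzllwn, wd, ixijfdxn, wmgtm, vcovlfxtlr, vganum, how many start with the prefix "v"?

Walk to "v"; the words in its subtree are exactly those with that prefix.
Words under "v": vchetu, vcovlfxtlr, vganum, vhgwxntoxw
Count: 4

4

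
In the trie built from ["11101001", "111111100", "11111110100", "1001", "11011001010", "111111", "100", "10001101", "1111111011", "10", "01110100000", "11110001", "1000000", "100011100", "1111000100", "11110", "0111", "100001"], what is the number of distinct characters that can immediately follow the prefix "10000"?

Follow the path "10000" to its node, then look at its outgoing edges.
Distinct next characters after "10000": 0, 1.
That node has 2 child edges.

2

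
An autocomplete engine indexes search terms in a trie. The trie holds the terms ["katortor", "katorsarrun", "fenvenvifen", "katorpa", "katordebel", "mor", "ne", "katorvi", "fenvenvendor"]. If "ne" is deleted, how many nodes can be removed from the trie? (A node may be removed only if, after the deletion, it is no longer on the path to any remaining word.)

After clearing the end-marker at "ne", prune upward until reaching a node still needed by another word.
No other word shares any prefix with "ne", so all 2 of its nodes go.
Nodes removed: 2

2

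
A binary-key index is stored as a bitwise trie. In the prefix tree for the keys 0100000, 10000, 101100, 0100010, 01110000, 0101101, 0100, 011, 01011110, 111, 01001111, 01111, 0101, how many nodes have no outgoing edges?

Leaves are exactly the stored words that no other stored word extends.
Those words: "0100000", "0100010", "01001111", "0101101", "01011110", "01110000", "01111", "10000", "101100", "111"
Leaf count: 10

10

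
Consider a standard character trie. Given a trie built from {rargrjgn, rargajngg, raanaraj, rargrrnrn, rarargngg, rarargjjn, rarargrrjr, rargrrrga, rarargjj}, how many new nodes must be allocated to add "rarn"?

1

Walking "rarn" from the root, the first 3 characters ("rar") follow existing edges; "n" is the first miss.
So 4 − 3 = 1 new nodes.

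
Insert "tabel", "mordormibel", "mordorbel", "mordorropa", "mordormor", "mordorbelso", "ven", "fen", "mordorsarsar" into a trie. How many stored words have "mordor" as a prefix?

Walk to "mordor"; the words in its subtree are exactly those with that prefix.
Matches: "mordorbel", "mordorbelso", "mordormibel", "mordormor", "mordorropa", "mordorsarsar"
Count: 6

6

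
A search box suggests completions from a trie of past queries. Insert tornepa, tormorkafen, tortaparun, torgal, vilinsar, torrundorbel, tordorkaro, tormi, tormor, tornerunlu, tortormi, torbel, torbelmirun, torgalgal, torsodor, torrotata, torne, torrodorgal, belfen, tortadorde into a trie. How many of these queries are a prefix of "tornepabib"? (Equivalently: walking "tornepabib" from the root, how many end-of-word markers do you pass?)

2

Walk "tornepabib" from the root; an end-of-word marker is hit whenever a stored word is a prefix of "tornepabib".
Prefixes of the query that are stored words: "torne", "tornepa"
Count: 2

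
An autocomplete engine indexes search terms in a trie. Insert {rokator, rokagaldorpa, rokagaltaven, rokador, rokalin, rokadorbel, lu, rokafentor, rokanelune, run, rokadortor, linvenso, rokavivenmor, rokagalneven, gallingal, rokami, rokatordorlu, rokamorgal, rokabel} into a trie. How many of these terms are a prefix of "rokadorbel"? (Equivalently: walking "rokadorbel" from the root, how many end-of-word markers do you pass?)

Check each prefix of "rokadorbel" against the stored set — each match is an end-marker on the path.
Prefixes of the query that are stored words: "rokador", "rokadorbel"
Count: 2

2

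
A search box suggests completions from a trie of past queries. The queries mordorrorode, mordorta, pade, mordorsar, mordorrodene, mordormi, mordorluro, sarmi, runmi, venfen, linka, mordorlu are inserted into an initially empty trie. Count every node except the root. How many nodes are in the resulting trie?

52

Trace insertions, counting only characters that open a new branch:
  "mordorrorode" → 12 new (m, o, r, d, o, r, r, o, r, o, d, e)
  "mordorta" → prefix "mordor" already present; 2 new (t, a)
  "pade" → 4 new (p, a, d, e)
  "mordorsar" → prefix "mordor" already present; 3 new (s, a, r)
  "mordorrodene" → prefix "mordorro" already present; 4 new (d, e, n, e)
  "mordormi" → prefix "mordor" already present; 2 new (m, i)
  "mordorluro" → prefix "mordor" already present; 4 new (l, u, r, o)
  "sarmi" → 5 new (s, a, r, m, i)
  "runmi" → 5 new (r, u, n, m, i)
  "venfen" → 6 new (v, e, n, f, e, n)
  "linka" → 5 new (l, i, n, k, a)
  "mordorlu" → prefix "mordorlu" already present; 0 new (none)
Total nodes = 12 + 2 + 4 + 3 + 4 + 2 + 4 + 5 + 5 + 6 + 5 + 0 = 52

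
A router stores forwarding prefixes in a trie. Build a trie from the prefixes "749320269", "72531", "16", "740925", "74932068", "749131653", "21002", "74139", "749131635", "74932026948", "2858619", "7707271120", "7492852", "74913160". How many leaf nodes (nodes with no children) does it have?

13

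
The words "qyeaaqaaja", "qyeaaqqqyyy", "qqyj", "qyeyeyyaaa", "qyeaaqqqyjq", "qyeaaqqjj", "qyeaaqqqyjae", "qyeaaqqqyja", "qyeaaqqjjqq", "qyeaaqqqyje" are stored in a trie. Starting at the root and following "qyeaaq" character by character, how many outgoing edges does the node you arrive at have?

2

Follow the path "qyeaaq" to its node, then look at its outgoing edges.
Distinct next characters after "qyeaaq": a, q.
That node has 2 child edges.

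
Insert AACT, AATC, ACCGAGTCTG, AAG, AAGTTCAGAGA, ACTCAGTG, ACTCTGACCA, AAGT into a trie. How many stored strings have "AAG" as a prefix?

Filter for entries beginning with "AAG":
Matches: "AAG", "AAGT", "AAGTTCAGAGA"
Count: 3

3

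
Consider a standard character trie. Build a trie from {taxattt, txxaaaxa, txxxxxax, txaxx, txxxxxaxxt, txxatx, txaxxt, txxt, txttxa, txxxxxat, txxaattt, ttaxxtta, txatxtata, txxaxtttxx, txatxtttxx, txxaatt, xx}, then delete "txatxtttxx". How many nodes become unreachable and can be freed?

4

Walk "txatxtttxx" from the leaf back toward the root, removing each node that no remaining word uses.
The suffix "ttxx" (4 nodes) is used only by "txatxtttxx"; the node for "txatxt" still has the child "a", so pruning stops there.
Nodes removed: 4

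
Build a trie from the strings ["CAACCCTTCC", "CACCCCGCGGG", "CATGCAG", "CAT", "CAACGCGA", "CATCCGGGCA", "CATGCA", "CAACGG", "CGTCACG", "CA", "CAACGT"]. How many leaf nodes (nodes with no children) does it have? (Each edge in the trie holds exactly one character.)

8

Leaves are exactly the stored words that no other stored word extends.
Those words: "CAACCCTTCC", "CAACGCGA", "CAACGG", "CAACGT", "CACCCCGCGGG", "CATCCGGGCA", "CATGCAG", "CGTCACG"
Leaf count: 8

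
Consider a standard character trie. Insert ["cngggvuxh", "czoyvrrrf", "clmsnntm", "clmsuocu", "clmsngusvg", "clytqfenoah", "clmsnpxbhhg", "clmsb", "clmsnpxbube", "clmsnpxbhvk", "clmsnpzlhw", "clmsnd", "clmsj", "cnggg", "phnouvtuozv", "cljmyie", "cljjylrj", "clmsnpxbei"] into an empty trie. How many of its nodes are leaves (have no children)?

17

Leaves are exactly the stored words that no other stored word extends.
Those words: "cljjylrj", "cljmyie", "clmsb", "clmsj", "clmsnd", "clmsngusvg", "clmsnntm", "clmsnpxbei", "clmsnpxbhhg", "clmsnpxbhvk", "clmsnpxbube", "clmsnpzlhw", "clmsuocu", "clytqfenoah", "cngggvuxh", "czoyvrrrf", "phnouvtuozv"
Leaf count: 17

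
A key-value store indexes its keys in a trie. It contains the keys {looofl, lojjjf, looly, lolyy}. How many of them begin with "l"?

Traverse to the node for "l", then collect every word in that subtree.
Matches: "lojjjf", "lolyy", "looly", "looofl"
Count: 4

4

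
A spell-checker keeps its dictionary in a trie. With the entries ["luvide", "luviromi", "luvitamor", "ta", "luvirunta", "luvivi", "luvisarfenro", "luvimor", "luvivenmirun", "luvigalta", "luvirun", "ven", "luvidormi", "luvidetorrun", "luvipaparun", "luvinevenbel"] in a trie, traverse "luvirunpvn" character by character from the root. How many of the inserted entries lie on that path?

Walk "luvirunpvn" from the root; an end-of-word marker is hit whenever a stored word is a prefix of "luvirunpvn".
Prefixes of the query that are stored words: "luvirun"
Count: 1

1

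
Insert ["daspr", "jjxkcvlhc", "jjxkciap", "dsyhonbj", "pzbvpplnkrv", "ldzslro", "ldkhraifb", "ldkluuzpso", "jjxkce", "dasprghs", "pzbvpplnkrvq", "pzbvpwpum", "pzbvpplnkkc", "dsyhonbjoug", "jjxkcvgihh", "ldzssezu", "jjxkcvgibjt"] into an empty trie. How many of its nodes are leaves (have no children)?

14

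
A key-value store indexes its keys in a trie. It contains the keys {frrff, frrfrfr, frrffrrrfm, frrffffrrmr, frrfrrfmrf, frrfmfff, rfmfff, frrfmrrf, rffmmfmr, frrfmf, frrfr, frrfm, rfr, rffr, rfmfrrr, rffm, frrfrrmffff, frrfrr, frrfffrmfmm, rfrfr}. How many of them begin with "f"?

13

Walk to "f"; the words in its subtree are exactly those with that prefix.
Words under "f": frrff, frrffffrrmr, frrfffrmfmm, frrffrrrfm, frrfm, frrfmf, frrfmfff, frrfmrrf, frrfr, frrfrfr, frrfrr, frrfrrfmrf, frrfrrmffff
Count: 13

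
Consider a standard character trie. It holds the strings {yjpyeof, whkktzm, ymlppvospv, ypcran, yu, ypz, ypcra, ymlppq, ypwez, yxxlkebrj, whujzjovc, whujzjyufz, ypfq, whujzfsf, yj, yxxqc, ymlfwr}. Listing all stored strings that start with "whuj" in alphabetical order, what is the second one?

Words with prefix "whuj", in lexicographic order: "whujzfsf", "whujzjovc", "whujzjyufz"
Position 2: whujzjovc

whujzjovc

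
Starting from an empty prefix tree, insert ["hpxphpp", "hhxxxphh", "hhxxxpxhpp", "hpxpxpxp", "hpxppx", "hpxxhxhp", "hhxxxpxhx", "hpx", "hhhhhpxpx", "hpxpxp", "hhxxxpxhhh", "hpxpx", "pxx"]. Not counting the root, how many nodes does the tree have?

42

For each word, the new-node count is its length minus the longest prefix already in the trie:
  "hpxphpp" → 7 new (h, p, x, p, h, p, p)
  "hhxxxphh" → prefix "h" already present; 7 new (h, x, x, x, p, h, h)
  "hhxxxpxhpp" → prefix "hhxxxp" already present; 4 new (x, h, p, p)
  "hpxpxpxp" → prefix "hpxp" already present; 4 new (x, p, x, p)
  "hpxppx" → prefix "hpxp" already present; 2 new (p, x)
  "hpxxhxhp" → prefix "hpx" already present; 5 new (x, h, x, h, p)
  "hhxxxpxhx" → prefix "hhxxxpxh" already present; 1 new (x)
  "hpx" → prefix "hpx" already present; 0 new (none)
  "hhhhhpxpx" → prefix "hh" already present; 7 new (h, h, h, p, x, p, x)
  "hpxpxp" → prefix "hpxpxp" already present; 0 new (none)
  "hhxxxpxhhh" → prefix "hhxxxpxh" already present; 2 new (h, h)
  "hpxpx" → prefix "hpxpx" already present; 0 new (none)
  "pxx" → 3 new (p, x, x)
Total nodes = 7 + 7 + 4 + 4 + 2 + 5 + 1 + 0 + 7 + 0 + 2 + 0 + 3 = 42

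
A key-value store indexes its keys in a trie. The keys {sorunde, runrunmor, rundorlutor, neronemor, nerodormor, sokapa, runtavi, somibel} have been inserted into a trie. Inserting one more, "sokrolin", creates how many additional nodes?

5

Walking "sokrolin" from the root, the first 3 characters ("sok") follow existing edges; "r" is the first miss.
Each of the 5 remaining characters creates one node.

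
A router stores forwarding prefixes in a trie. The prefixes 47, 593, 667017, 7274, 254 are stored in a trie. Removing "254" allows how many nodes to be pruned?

3

A node on "254"'s path can go only if nothing else ends at it or branches off below it.
No other word shares any prefix with "254", so all 3 of its nodes go.
Nodes removed: 3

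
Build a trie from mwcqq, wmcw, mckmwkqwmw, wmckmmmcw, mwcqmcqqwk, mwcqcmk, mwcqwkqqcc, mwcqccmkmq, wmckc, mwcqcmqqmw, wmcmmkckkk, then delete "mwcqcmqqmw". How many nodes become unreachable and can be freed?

A node on "mwcqcmqqmw"'s path can go only if nothing else ends at it or branches off below it.
The suffix "qqmw" (4 nodes) is used only by "mwcqcmqqmw"; the node for "mwcqcm" still has the child "k", so pruning stops there.
Nodes removed: 4

4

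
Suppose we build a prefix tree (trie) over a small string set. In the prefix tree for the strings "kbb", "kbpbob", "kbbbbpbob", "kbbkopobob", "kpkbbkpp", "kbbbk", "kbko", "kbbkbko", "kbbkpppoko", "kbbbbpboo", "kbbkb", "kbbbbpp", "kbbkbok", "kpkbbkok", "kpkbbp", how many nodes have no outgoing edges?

13

Leaves are exactly the stored words that no other stored word extends.
Those words: "kbbbbpbob", "kbbbbpboo", "kbbbbpp", "kbbbk", "kbbkbko", "kbbkbok", "kbbkopobob", "kbbkpppoko", "kbko", "kbpbob", "kpkbbkok", "kpkbbkpp", "kpkbbp"
Leaf count: 13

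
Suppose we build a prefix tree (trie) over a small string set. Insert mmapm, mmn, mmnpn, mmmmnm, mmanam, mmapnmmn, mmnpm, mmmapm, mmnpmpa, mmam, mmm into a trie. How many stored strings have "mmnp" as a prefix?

3

Walk to "mmnp"; the words in its subtree are exactly those with that prefix.
Matches: "mmnpm", "mmnpmpa", "mmnpn"
Count: 3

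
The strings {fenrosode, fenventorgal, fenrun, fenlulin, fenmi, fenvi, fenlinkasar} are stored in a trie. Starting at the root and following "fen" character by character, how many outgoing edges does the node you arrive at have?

Walk "fen" from the root, arriving at one node.
Characters that immediately follow "fen" among the stored strings: {l, m, r, v}.
That node has 4 child edges.

4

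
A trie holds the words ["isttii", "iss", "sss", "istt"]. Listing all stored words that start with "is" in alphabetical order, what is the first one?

Words with prefix "is", in lexicographic order: "iss", "istt", "isttii"
Position 1: iss

iss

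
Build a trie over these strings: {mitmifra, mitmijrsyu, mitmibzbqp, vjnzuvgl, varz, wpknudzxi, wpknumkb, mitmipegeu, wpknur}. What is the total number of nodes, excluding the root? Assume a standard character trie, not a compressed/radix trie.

47

For each word, the new-node count is its length minus the longest prefix already in the trie:
  "mitmifra" → 8 new (m, i, t, m, i, f, r, a)
  "mitmijrsyu" → prefix "mitmi" already present; 5 new (j, r, s, y, u)
  "mitmibzbqp" → prefix "mitmi" already present; 5 new (b, z, b, q, p)
  "vjnzuvgl" → 8 new (v, j, n, z, u, v, g, l)
  "varz" → prefix "v" already present; 3 new (a, r, z)
  "wpknudzxi" → 9 new (w, p, k, n, u, d, z, x, i)
  "wpknumkb" → prefix "wpknu" already present; 3 new (m, k, b)
  "mitmipegeu" → prefix "mitmi" already present; 5 new (p, e, g, e, u)
  "wpknur" → prefix "wpknu" already present; 1 new (r)
Total nodes = 8 + 5 + 5 + 8 + 3 + 9 + 3 + 5 + 1 = 47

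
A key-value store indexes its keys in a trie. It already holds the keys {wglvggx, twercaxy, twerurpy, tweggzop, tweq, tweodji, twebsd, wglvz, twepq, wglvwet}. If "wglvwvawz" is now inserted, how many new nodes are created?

4

The longest prefix of "wglvwvawz" already in the trie is "wglvw" (length 5).
New nodes needed: |"wglvwvawz"| − 5 = 9 − 5 = 4.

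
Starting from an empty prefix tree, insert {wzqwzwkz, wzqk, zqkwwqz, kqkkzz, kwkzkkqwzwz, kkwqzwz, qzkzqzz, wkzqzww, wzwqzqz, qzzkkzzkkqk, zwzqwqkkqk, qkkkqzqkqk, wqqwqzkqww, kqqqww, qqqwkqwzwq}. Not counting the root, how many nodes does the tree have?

Trace insertions, counting only characters that open a new branch:
  "wzqwzwkz" → 8 new (w, z, q, w, z, w, k, z)
  "wzqk" → prefix "wzq" already present; 1 new (k)
  "zqkwwqz" → 7 new (z, q, k, w, w, q, z)
  "kqkkzz" → 6 new (k, q, k, k, z, z)
  "kwkzkkqwzwz" → prefix "k" already present; 10 new (w, k, z, k, k, q, w, z, w, z)
  "kkwqzwz" → prefix "k" already present; 6 new (k, w, q, z, w, z)
  "qzkzqzz" → 7 new (q, z, k, z, q, z, z)
  "wkzqzww" → prefix "w" already present; 6 new (k, z, q, z, w, w)
  "wzwqzqz" → prefix "wz" already present; 5 new (w, q, z, q, z)
  "qzzkkzzkkqk" → prefix "qz" already present; 9 new (z, k, k, z, z, k, k, q, k)
  "zwzqwqkkqk" → prefix "z" already present; 9 new (w, z, q, w, q, k, k, q, k)
  "qkkkqzqkqk" → prefix "q" already present; 9 new (k, k, k, q, z, q, k, q, k)
  "wqqwqzkqww" → prefix "w" already present; 9 new (q, q, w, q, z, k, q, w, w)
  "kqqqww" → prefix "kq" already present; 4 new (q, q, w, w)
  "qqqwkqwzwq" → prefix "q" already present; 9 new (q, q, w, k, q, w, z, w, q)
Total nodes = 8 + 1 + 7 + 6 + 10 + 6 + 7 + 6 + 5 + 9 + 9 + 9 + 9 + 4 + 9 = 105

105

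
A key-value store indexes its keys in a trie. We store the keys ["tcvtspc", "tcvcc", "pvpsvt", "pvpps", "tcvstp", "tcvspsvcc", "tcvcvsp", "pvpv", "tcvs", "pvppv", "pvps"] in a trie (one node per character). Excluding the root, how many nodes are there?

30

Trie structure (* marks end of a word):
(root)
├─ p
│  └─ v
│     └─ p
│        ├─ p
│        │  ├─ s *
│        │  └─ v *
│        ├─ s *
│        │  └─ v
│        │     └─ t *
│        └─ v *
└─ t
   └─ c
      └─ v
         ├─ c
         │  ├─ c *
         │  └─ v
         │     └─ s
         │        └─ p *
         ├─ s *
         │  ├─ p
         │  │  └─ s
         │  │     └─ v
         │  │        └─ c
         │  │           └─ c *
         │  └─ t
         │     └─ p *
         └─ t
            └─ s
               └─ p
                  └─ c *
Counting every labelled node above: 30.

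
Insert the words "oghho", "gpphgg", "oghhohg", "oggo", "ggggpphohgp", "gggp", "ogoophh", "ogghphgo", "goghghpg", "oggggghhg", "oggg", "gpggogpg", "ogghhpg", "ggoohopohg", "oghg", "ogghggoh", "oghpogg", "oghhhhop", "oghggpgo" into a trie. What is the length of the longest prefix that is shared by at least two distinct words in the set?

5

Look for the deepest trie node that still has at least two words in its subtree.
e.g. "oghho" and "oghhohg" share the prefix "oghho" of length 5; no pair shares a longer one.
Longest shared-prefix length: 5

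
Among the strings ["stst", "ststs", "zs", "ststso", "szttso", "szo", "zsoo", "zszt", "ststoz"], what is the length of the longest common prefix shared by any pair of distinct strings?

5

The deepest shared node is where two words last agree before diverging.
e.g. "ststs" and "ststso" share the prefix "ststs" of length 5; no pair shares a longer one.
Longest shared-prefix length: 5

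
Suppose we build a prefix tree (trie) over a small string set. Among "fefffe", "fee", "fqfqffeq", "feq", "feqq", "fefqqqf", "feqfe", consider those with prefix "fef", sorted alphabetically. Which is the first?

DFS of the "fef" subtree visits, in order: "fefffe", "fefqqqf"
Position 1: fefffe

fefffe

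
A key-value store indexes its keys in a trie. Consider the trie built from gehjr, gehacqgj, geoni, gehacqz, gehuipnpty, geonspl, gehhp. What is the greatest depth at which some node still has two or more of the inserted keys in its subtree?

6

Equivalently: take the maximum, over all pairs, of their longest common prefix length.
"gehacqgj" and "gehacqz" agree on "gehacq" (6 characters) before diverging; nothing deeper is shared.
Longest shared-prefix length: 6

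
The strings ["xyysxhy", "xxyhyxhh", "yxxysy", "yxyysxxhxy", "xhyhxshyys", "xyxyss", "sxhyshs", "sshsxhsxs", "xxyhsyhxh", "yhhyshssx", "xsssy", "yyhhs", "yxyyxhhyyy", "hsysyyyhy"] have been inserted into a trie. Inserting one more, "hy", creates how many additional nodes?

1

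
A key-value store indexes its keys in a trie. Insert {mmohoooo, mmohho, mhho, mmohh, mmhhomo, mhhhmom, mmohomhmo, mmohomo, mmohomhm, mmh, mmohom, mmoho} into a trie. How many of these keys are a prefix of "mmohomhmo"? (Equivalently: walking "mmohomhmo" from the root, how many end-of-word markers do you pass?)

Check each prefix of "mmohomhmo" against the stored set — each match is an end-marker on the path.
Prefixes of the query that are stored words: "mmoho", "mmohom", "mmohomhm", "mmohomhmo"
Count: 4

4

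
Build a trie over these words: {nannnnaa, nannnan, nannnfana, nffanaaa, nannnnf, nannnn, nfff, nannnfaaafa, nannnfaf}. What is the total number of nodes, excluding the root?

28

Trace insertions, counting only characters that open a new branch:
  "nannnnaa" → 8 new (n, a, n, n, n, n, a, a)
  "nannnan" → prefix "nannn" already present; 2 new (a, n)
  "nannnfana" → prefix "nannn" already present; 4 new (f, a, n, a)
  "nffanaaa" → prefix "n" already present; 7 new (f, f, a, n, a, a, a)
  "nannnnf" → prefix "nannnn" already present; 1 new (f)
  "nannnn" → prefix "nannnn" already present; 0 new (none)
  "nfff" → prefix "nff" already present; 1 new (f)
  "nannnfaaafa" → prefix "nannnfa" already present; 4 new (a, a, f, a)
  "nannnfaf" → prefix "nannnfa" already present; 1 new (f)
Total nodes = 8 + 2 + 4 + 7 + 1 + 0 + 1 + 4 + 1 = 28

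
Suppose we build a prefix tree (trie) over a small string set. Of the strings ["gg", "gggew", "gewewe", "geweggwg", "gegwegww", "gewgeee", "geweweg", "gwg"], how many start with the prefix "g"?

8

Walk to "g"; the words in its subtree are exactly those with that prefix.
Words under "g": gegwegww, geweggwg, gewewe, geweweg, gewgeee, gg, gggew, gwg
Count: 8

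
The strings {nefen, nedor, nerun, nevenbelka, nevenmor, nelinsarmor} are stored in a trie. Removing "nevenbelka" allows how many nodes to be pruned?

Walk "nevenbelka" from the leaf back toward the root, removing each node that no remaining word uses.
The suffix "belka" (5 nodes) is used only by "nevenbelka"; the node for "neven" still has the child "m", so pruning stops there.
Nodes removed: 5

5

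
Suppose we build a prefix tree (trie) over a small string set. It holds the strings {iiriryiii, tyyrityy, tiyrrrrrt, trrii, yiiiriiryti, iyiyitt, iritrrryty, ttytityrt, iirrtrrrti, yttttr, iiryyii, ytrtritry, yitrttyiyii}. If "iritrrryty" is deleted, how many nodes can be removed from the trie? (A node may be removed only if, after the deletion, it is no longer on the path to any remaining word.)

9

After clearing the end-marker at "iritrrryty", prune upward until reaching a node still needed by another word.
The suffix "ritrrryty" (9 nodes) is used only by "iritrrryty"; the node for "i" still has the child "i", so pruning stops there.
Nodes removed: 9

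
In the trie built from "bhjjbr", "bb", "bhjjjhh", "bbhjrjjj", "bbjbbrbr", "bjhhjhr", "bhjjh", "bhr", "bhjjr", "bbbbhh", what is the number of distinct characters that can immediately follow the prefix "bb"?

Follow the path "bb" to its node, then look at its outgoing edges.
Characters that immediately follow "bb" among the stored strings: {b, h, j}.
That node has 3 child edges.

3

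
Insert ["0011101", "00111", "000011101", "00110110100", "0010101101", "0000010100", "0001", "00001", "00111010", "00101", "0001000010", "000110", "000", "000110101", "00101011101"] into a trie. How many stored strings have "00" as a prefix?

15

Traverse to the node for "00", then collect every word in that subtree.
Matches: "000", "0000010100", "00001", "000011101", "0001", "0001000010", "000110", "000110101", "00101", "0010101101", "00101011101", "00110110100", "00111", "0011101", "00111010"
Count: 15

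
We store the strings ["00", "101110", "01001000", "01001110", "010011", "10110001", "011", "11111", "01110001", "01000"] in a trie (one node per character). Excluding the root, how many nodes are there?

Insert word by word; a character creates a node only if that edge doesn't already exist:
  "00" → 2 new (0, 0)
  "101110" → 6 new (1, 0, 1, 1, 1, 0)
  "01001000" → prefix "0" already present; 7 new (1, 0, 0, 1, 0, 0, 0)
  "01001110" → prefix "01001" already present; 3 new (1, 1, 0)
  "010011" → prefix "010011" already present; 0 new (none)
  "10110001" → prefix "1011" already present; 4 new (0, 0, 0, 1)
  "011" → prefix "01" already present; 1 new (1)
  "11111" → prefix "1" already present; 4 new (1, 1, 1, 1)
  "01110001" → prefix "011" already present; 5 new (1, 0, 0, 0, 1)
  "01000" → prefix "0100" already present; 1 new (0)
Total nodes = 2 + 6 + 7 + 3 + 0 + 4 + 1 + 4 + 5 + 1 = 33

33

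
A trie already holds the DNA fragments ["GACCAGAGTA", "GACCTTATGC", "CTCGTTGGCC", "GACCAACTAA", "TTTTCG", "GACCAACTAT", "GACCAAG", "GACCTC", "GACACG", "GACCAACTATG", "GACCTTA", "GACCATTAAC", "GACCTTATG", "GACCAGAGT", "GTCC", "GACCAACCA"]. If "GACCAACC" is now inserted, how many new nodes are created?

Every character of "GACCAACC" already lies on an existing path (it is a prefix of some stored word).
No new nodes are needed: 0.

0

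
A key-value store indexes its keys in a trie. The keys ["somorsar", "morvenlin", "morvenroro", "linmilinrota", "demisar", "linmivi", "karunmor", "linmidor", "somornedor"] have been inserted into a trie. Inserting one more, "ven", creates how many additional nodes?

"ven" shares no prefix with any stored word, so all 3 characters open new nodes.
3 − 0 = 3 new nodes.

3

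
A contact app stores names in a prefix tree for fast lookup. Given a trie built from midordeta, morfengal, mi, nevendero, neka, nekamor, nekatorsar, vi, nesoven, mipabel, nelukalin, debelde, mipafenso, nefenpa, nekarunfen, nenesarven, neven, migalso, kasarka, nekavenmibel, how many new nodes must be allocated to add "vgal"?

Walking "vgal" from the root, the first 1 characters ("v") follow existing edges; "g" is the first miss.
Each of the 3 remaining characters creates one node.

3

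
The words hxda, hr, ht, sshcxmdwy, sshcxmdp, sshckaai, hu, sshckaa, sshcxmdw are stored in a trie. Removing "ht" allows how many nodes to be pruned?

1

After clearing the end-marker at "ht", prune upward until reaching a node still needed by another word.
The suffix "t" (1 node) is used only by "ht"; the node for "h" still has the child "x", so pruning stops there.
Nodes removed: 1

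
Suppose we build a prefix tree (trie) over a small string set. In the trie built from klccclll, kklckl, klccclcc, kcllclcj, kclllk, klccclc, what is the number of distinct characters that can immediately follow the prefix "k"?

Walk "k" from the root, arriving at one node.
Distinct next characters after "k": c, k, l.
That node has 3 child edges.

3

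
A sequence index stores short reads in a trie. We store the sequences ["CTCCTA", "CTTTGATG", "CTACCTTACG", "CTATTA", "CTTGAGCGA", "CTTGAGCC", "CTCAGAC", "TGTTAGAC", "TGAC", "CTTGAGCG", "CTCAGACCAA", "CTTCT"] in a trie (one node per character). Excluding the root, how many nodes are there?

49

Trace insertions, counting only characters that open a new branch:
  "CTCCTA" → 6 new (C, T, C, C, T, A)
  "CTTTGATG" → prefix "CT" already present; 6 new (T, T, G, A, T, G)
  "CTACCTTACG" → prefix "CT" already present; 8 new (A, C, C, T, T, A, C, G)
  "CTATTA" → prefix "CTA" already present; 3 new (T, T, A)
  "CTTGAGCGA" → prefix "CTT" already present; 6 new (G, A, G, C, G, A)
  "CTTGAGCC" → prefix "CTTGAGC" already present; 1 new (C)
  "CTCAGAC" → prefix "CTC" already present; 4 new (A, G, A, C)
  "TGTTAGAC" → 8 new (T, G, T, T, A, G, A, C)
  "TGAC" → prefix "TG" already present; 2 new (A, C)
  "CTTGAGCG" → prefix "CTTGAGCG" already present; 0 new (none)
  "CTCAGACCAA" → prefix "CTCAGAC" already present; 3 new (C, A, A)
  "CTTCT" → prefix "CTT" already present; 2 new (C, T)
Total nodes = 6 + 6 + 8 + 3 + 6 + 1 + 4 + 8 + 2 + 0 + 3 + 2 = 49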